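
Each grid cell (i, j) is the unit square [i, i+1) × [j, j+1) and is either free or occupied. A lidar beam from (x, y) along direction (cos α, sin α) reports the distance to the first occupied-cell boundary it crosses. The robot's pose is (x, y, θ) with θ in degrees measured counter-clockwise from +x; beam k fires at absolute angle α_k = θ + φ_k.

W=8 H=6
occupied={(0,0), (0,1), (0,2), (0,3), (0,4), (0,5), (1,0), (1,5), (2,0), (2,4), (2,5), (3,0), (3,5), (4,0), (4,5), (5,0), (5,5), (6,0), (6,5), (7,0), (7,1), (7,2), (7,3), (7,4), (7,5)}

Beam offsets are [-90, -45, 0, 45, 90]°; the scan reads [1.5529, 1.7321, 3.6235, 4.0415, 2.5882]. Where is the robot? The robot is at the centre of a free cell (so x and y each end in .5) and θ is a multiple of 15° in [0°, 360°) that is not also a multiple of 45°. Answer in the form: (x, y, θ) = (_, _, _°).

(x, y, θ) = (3.5, 2.5, 345°)

Candidates: 23 free-cell centres × 16 headings = 368 poses. Raycast each; keep the one whose scan matches to 4 dp.
  (6.5, 4.5, 255°): beam 1 = 1.9319 ≠ 1.5529 ✗
  (5.5, 4.5, 60°): beam 1 = 1.7321 ≠ 1.5529 ✗
  (2.5, 3.5, 30°): beam 1 = 2.8868 ≠ 1.5529 ✗
  (6.5, 3.5, 150°): beam 1 = 1.0000 ≠ 1.5529 ✗
  …
  (3.5, 2.5, 345°): r_1=1.5529, r_2=1.7321, r_3=3.6235, r_4=4.0415, r_5=2.5882 — all match ✓
No second candidate reproduces the full scan.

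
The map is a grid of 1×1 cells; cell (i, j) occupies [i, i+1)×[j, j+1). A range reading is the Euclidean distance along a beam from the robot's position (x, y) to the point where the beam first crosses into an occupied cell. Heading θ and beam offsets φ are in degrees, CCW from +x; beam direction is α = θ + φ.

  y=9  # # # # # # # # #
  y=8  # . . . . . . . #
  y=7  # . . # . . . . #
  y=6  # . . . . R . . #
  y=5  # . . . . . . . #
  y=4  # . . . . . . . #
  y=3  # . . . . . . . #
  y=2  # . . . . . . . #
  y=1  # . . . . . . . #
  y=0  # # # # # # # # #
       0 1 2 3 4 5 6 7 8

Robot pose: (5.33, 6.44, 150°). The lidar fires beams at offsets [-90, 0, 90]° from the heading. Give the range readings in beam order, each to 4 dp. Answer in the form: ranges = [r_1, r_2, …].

beam 1: φ=-90°, α=60°
  dir = (cos 60°, sin 60°) = (0.5000, 0.8660); from cell (5,6)
  next x-line at t=1.3400, next y-line at t=0.6466; Δt_x=2.0000, Δt_y=1.1547
    y: enter (5,7) at t=0.6466
    x: enter (6,7) at t=1.3400
    y: enter (6,8) at t=1.8013
    y: enter (6,9) at t=2.9560 ← occupied
  → r_1 = 2.9560
beam 2: φ=0°, α=150°
  dir = (cos 150°, sin 150°) = (-0.8660, 0.5000); from cell (5,6)
  next x-line at t=0.3811, next y-line at t=1.1200; Δt_x=1.1547, Δt_y=2.0000
    x: enter (4,6) at t=0.3811
    y: enter (4,7) at t=1.1200
    x: enter (3,7) at t=1.5358 ← occupied
  → r_2 = 1.5358
beam 3: φ=90°, α=240°
  dir = (cos 240°, sin 240°) = (-0.5000, -0.8660); from cell (5,6)
  next x-line at t=0.6600, next y-line at t=0.5081; Δt_x=2.0000, Δt_y=1.1547
    y: enter (5,5) at t=0.5081
    x: enter (4,5) at t=0.6600
    y: enter (4,4) at t=1.6628
    x: enter (3,4) at t=2.6600
    y: enter (3,3) at t=2.8175
    y: enter (3,2) at t=3.9722
    x: enter (2,2) at t=4.6600
    y: enter (2,1) at t=5.1269
    y: enter (2,0) at t=6.2816 ← occupied
  → r_3 = 6.2816

ranges = [2.9560, 1.5358, 6.2816]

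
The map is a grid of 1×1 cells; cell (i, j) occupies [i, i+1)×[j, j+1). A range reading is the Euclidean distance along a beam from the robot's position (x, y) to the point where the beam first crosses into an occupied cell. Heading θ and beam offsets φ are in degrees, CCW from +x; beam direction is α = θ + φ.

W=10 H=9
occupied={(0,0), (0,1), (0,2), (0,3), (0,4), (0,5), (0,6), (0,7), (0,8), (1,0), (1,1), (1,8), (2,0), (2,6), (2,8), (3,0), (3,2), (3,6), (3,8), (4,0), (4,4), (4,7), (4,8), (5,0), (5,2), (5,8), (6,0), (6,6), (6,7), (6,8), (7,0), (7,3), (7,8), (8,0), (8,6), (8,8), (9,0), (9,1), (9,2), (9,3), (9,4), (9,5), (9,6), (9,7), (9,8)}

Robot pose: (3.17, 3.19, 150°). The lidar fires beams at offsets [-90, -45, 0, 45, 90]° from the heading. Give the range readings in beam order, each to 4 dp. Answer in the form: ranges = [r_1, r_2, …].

beam 1: φ=-90°, α=60°
  dir = (cos 60°, sin 60°) = (0.5000, 0.8660); from cell (3,3)
  next x-line at t=1.6600, next y-line at t=0.9353; Δt_x=2.0000, Δt_y=1.1547
    y: enter (3,4) at t=0.9353
    x: enter (4,4) at t=1.6600 ← occupied
  → r_1 = 1.6600
beam 2: φ=-45°, α=105°
  dir = (cos 105°, sin 105°) = (-0.2588, 0.9659); from cell (3,3)
  next x-line at t=0.6568, next y-line at t=0.8386; Δt_x=3.8637, Δt_y=1.0353
    x: enter (2,3) at t=0.6568
    y: enter (2,4) at t=0.8386
    y: enter (2,5) at t=1.8738
    y: enter (2,6) at t=2.9091 ← occupied
  → r_2 = 2.9091
beam 3: φ=0°, α=150°
  dir = (cos 150°, sin 150°) = (-0.8660, 0.5000); from cell (3,3)
  next x-line at t=0.1963, next y-line at t=1.6200; Δt_x=1.1547, Δt_y=2.0000
    x: enter (2,3) at t=0.1963
    x: enter (1,3) at t=1.3510
    y: enter (1,4) at t=1.6200
    x: enter (0,4) at t=2.5057 ← occupied
  → r_3 = 2.5057
beam 4: φ=45°, α=195°
  dir = (cos 195°, sin 195°) = (-0.9659, -0.2588); from cell (3,3)
  next x-line at t=0.1760, next y-line at t=0.7341; Δt_x=1.0353, Δt_y=3.8637
    x: enter (2,3) at t=0.1760
    y: enter (2,2) at t=0.7341
    x: enter (1,2) at t=1.2113
    x: enter (0,2) at t=2.2465 ← occupied
  → r_4 = 2.2465
beam 5: φ=90°, α=240°
  dir = (cos 240°, sin 240°) = (-0.5000, -0.8660); from cell (3,3)
  next x-line at t=0.3400, next y-line at t=0.2194; Δt_x=2.0000, Δt_y=1.1547
    y: enter (3,2) at t=0.2194 ← occupied
  → r_5 = 0.2194

ranges = [1.6600, 2.9091, 2.5057, 2.2465, 0.2194]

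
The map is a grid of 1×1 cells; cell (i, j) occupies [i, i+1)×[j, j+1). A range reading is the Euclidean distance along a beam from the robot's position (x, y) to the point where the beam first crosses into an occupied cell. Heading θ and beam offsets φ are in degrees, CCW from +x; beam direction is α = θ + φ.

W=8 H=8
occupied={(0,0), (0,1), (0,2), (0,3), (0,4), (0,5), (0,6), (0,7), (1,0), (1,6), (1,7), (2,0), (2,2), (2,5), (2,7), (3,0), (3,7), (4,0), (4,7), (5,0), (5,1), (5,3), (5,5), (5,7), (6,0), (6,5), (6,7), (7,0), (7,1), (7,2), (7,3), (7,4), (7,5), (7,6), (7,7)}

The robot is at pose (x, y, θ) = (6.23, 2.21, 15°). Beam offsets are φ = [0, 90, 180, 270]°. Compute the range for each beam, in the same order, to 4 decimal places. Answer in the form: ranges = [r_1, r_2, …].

ranges = [0.7972, 0.8887, 0.8114, 1.2527]

beam 1: φ=0°, α=15°
  d=(0.9659,0.2588)  start (6,2)  tX=0.7972 tY=3.0523  stride 1/|dx|=1.0353 1/|dy|=3.8637
    cross x-line → (7,2), t=0.7972 (wall)
  → r_1 = 0.7972
beam 2: φ=90°, α=105°
  d=(-0.2588,0.9659)  start (6,2)  tX=0.8887 tY=0.8179  stride 1/|dx|=3.8637 1/|dy|=1.0353
    cross y-line → (6,3), t=0.8179
    cross x-line → (5,3), t=0.8887 (wall)
  → r_2 = 0.8887
beam 3: φ=180°, α=195°
  d=(-0.9659,-0.2588)  start (6,2)  tX=0.2381 tY=0.8114  stride 1/|dx|=1.0353 1/|dy|=3.8637
    cross x-line → (5,2), t=0.2381
    cross y-line → (5,1), t=0.8114 (wall)
  → r_3 = 0.8114
beam 4: φ=270°, α=285°
  d=(0.2588,-0.9659)  start (6,2)  tX=2.9751 tY=0.2174  stride 1/|dx|=3.8637 1/|dy|=1.0353
    cross y-line → (6,1), t=0.2174
    cross y-line → (6,0), t=1.2527 (wall)
  → r_4 = 1.2527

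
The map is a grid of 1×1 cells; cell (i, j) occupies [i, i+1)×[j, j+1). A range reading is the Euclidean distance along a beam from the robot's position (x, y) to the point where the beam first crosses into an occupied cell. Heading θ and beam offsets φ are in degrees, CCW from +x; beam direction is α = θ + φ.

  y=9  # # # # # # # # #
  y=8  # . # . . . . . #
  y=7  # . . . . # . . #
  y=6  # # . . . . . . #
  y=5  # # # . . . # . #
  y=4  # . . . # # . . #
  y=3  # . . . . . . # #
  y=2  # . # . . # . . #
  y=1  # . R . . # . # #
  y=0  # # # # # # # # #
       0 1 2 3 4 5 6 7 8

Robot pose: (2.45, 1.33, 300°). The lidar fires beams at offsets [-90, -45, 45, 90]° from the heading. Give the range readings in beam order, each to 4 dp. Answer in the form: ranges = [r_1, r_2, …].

beam 1: φ=-90°, α=210°
  cosα=-0.8660 sinα=-0.5000 | (2,1) | tMaxX 0.5196 tMaxY 0.6600 | tΔX 1.1547 tΔY 2.0000
    t=0.5196 [x] (1,1)
    t=0.6600 [y] (1,0) — stop
  → r_1 = 0.6600
beam 2: φ=-45°, α=255°
  cosα=-0.2588 sinα=-0.9659 | (2,1) | tMaxX 1.7387 tMaxY 0.3416 | tΔX 3.8637 tΔY 1.0353
    t=0.3416 [y] (2,0) — stop
  → r_2 = 0.3416
beam 3: φ=45°, α=345°
  cosα=0.9659 sinα=-0.2588 | (2,1) | tMaxX 0.5694 tMaxY 1.2750 | tΔX 1.0353 tΔY 3.8637
    t=0.5694 [x] (3,1)
    t=1.2750 [y] (3,0) — stop
  → r_3 = 1.2750
beam 4: φ=90°, α=30°
  cosα=0.8660 sinα=0.5000 | (2,1) | tMaxX 0.6351 tMaxY 1.3400 | tΔX 1.1547 tΔY 2.0000
    t=0.6351 [x] (3,1)
    t=1.3400 [y] (3,2)
    t=1.7898 [x] (4,2)
    t=2.9445 [x] (5,2) — stop
  → r_4 = 2.9445

ranges = [0.6600, 0.3416, 1.2750, 2.9445]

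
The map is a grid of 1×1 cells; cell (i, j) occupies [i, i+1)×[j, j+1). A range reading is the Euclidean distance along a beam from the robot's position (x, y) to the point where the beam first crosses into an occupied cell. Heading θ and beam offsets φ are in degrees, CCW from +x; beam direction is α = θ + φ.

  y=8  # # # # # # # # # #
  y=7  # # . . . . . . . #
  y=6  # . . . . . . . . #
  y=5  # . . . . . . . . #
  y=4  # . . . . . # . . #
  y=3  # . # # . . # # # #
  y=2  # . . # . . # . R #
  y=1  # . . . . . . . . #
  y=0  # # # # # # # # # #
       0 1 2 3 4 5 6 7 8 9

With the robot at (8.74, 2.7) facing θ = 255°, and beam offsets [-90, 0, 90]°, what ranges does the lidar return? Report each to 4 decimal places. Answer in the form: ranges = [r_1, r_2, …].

beam 1: φ=-90°, α=165°
  dir = (cos 165°, sin 165°) = (-0.9659, 0.2588); from cell (8,2)
  next x-line at t=0.7661, next y-line at t=1.1591; Δt_x=1.0353, Δt_y=3.8637
    x: enter (7,2) at t=0.7661
    y: enter (7,3) at t=1.1591 ← occupied
  → r_1 = 1.1591
beam 2: φ=0°, α=255°
  dir = (cos 255°, sin 255°) = (-0.2588, -0.9659); from cell (8,2)
  next x-line at t=2.8591, next y-line at t=0.7247; Δt_x=3.8637, Δt_y=1.0353
    y: enter (8,1) at t=0.7247
    y: enter (8,0) at t=1.7600 ← occupied
  → r_2 = 1.7600
beam 3: φ=90°, α=345°
  dir = (cos 345°, sin 345°) = (0.9659, -0.2588); from cell (8,2)
  next x-line at t=0.2692, next y-line at t=2.7046; Δt_x=1.0353, Δt_y=3.8637
    x: enter (9,2) at t=0.2692 ← occupied
  → r_3 = 0.2692

ranges = [1.1591, 1.7600, 0.2692]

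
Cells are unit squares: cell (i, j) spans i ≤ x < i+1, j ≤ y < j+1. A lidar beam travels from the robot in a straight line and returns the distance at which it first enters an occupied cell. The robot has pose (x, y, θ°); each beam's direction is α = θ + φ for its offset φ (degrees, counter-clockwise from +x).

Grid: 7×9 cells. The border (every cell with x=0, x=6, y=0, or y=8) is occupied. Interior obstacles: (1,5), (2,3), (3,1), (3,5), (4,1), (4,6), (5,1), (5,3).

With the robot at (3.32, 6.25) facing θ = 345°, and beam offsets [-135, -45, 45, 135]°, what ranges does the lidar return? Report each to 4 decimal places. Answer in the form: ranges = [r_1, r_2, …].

beam 1: φ=-135°, α=210°
  dir = (cos 210°, sin 210°) = (-0.8660, -0.5000); from cell (3,6)
  next x-line at t=0.3695, next y-line at t=0.5000; Δt_x=1.1547, Δt_y=2.0000
    x: enter (2,6) at t=0.3695
    y: enter (2,5) at t=0.5000
    x: enter (1,5) at t=1.5242 ← occupied
  → r_1 = 1.5242
beam 2: φ=-45°, α=300°
  dir = (cos 300°, sin 300°) = (0.5000, -0.8660); from cell (3,6)
  next x-line at t=1.3600, next y-line at t=0.2887; Δt_x=2.0000, Δt_y=1.1547
    y: enter (3,5) at t=0.2887 ← occupied
  → r_2 = 0.2887
beam 3: φ=45°, α=30°
  dir = (cos 30°, sin 30°) = (0.8660, 0.5000); from cell (3,6)
  next x-line at t=0.7852, next y-line at t=1.5000; Δt_x=1.1547, Δt_y=2.0000
    x: enter (4,6) at t=0.7852 ← occupied
  → r_3 = 0.7852
beam 4: φ=135°, α=120°
  dir = (cos 120°, sin 120°) = (-0.5000, 0.8660); from cell (3,6)
  next x-line at t=0.6400, next y-line at t=0.8660; Δt_x=2.0000, Δt_y=1.1547
    x: enter (2,6) at t=0.6400
    y: enter (2,7) at t=0.8660
    y: enter (2,8) at t=2.0207 ← occupied
  → r_4 = 2.0207

ranges = [1.5242, 0.2887, 0.7852, 2.0207]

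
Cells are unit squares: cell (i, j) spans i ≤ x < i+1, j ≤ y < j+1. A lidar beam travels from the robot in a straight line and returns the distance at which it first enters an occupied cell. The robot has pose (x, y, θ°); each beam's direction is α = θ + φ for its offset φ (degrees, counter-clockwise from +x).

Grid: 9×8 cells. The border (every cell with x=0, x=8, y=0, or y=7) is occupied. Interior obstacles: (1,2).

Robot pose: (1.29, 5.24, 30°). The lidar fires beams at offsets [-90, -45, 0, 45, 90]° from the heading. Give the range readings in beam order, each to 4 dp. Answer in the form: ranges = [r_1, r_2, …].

beam 1: φ=-90°, α=300°
  d=(0.5000,-0.8660)  start (1,5)  tX=1.4200 tY=0.2771  stride 1/|dx|=2.0000 1/|dy|=1.1547
    cross y-line → (1,4), t=0.2771
    cross x-line → (2,4), t=1.4200
    cross y-line → (2,3), t=1.4318
    cross y-line → (2,2), t=2.5865
    cross x-line → (3,2), t=3.4200
    cross y-line → (3,1), t=3.7412
    cross y-line → (3,0), t=4.8959 (wall)
  → r_1 = 4.8959
beam 2: φ=-45°, α=345°
  d=(0.9659,-0.2588)  start (1,5)  tX=0.7350 tY=0.9273  stride 1/|dx|=1.0353 1/|dy|=3.8637
    cross x-line → (2,5), t=0.7350
    cross y-line → (2,4), t=0.9273
    cross x-line → (3,4), t=1.7703
    cross x-line → (4,4), t=2.8056
    cross x-line → (5,4), t=3.8409
    cross y-line → (5,3), t=4.7910
    cross x-line → (6,3), t=4.8762
    cross x-line → (7,3), t=5.9114
    cross x-line → (8,3), t=6.9467 (wall)
  → r_2 = 6.9467
beam 3: φ=0°, α=30°
  d=(0.8660,0.5000)  start (1,5)  tX=0.8198 tY=1.5200  stride 1/|dx|=1.1547 1/|dy|=2.0000
    cross x-line → (2,5), t=0.8198
    cross y-line → (2,6), t=1.5200
    cross x-line → (3,6), t=1.9745
    cross x-line → (4,6), t=3.1292
    cross y-line → (4,7), t=3.5200 (wall)
  → r_3 = 3.5200
beam 4: φ=45°, α=75°
  d=(0.2588,0.9659)  start (1,5)  tX=2.7432 tY=0.7868  stride 1/|dx|=3.8637 1/|dy|=1.0353
    cross y-line → (1,6), t=0.7868
    cross y-line → (1,7), t=1.8221 (wall)
  → r_4 = 1.8221
beam 5: φ=90°, α=120°
  d=(-0.5000,0.8660)  start (1,5)  tX=0.5800 tY=0.8776  stride 1/|dx|=2.0000 1/|dy|=1.1547
    cross x-line → (0,5), t=0.5800 (wall)
  → r_5 = 0.5800

ranges = [4.8959, 6.9467, 3.5200, 1.8221, 0.5800]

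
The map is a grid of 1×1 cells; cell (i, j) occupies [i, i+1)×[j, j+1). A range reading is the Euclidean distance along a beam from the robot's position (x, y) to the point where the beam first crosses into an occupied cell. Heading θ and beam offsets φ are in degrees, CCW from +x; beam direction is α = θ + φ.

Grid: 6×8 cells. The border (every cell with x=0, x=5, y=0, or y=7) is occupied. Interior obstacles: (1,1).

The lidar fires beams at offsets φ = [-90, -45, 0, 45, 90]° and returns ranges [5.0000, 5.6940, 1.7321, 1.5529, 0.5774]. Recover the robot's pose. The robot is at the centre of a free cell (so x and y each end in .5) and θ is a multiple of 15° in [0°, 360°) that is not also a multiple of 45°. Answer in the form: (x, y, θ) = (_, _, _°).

(x, y, θ) = (3.5, 6.5, 330°)

Enumerate (i+0.5, j+0.5, θ) over the 23 free cells and 16 admissible headings. For each, cast all 5 beams and compare to the given ranges.
  (1.5, 3.5, 195°): beam 1 = 1.9319 ≠ 5.0000 ✗
  (4.5, 4.5, 210°): beam 1 = 2.8868 ≠ 5.0000 ✗
  (3.5, 1.5, 195°): beam 1 = 5.6940 ≠ 5.0000 ✗
  (1.5, 3.5, 105°): beam 1 = 3.6235 ≠ 5.0000 ✗
  …
  (3.5, 6.5, 330°): r_1=5.0000, r_2=5.6940, r_3=1.7321, r_4=1.5529, r_5=0.5774 — all match ✓
Unique over the lattice → pose = (3.5, 6.5, 330°).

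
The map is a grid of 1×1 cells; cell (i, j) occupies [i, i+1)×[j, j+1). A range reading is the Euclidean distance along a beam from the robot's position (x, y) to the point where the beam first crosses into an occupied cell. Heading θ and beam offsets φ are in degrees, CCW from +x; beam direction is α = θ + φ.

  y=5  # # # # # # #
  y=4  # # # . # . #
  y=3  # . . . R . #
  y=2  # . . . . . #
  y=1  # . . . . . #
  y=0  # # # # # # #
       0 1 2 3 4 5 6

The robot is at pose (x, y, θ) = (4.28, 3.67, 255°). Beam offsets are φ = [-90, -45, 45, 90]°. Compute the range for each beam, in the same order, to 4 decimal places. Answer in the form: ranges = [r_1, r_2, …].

beam 1: φ=-90°, α=165°
  cosα=-0.9659 sinα=0.2588 | (4,3) | tMaxX 0.2899 tMaxY 1.2750 | tΔX 1.0353 tΔY 3.8637
    t=0.2899 [x] (3,3)
    t=1.2750 [y] (3,4)
    t=1.3252 [x] (2,4) — stop
  → r_1 = 1.3252
beam 2: φ=-45°, α=210°
  cosα=-0.8660 sinα=-0.5000 | (4,3) | tMaxX 0.3233 tMaxY 1.3400 | tΔX 1.1547 tΔY 2.0000
    t=0.3233 [x] (3,3)
    t=1.3400 [y] (3,2)
    t=1.4780 [x] (2,2)
    t=2.6327 [x] (1,2)
    t=3.3400 [y] (1,1)
    t=3.7874 [x] (0,1) — stop
  → r_2 = 3.7874
beam 3: φ=45°, α=300°
  cosα=0.5000 sinα=-0.8660 | (4,3) | tMaxX 1.4400 tMaxY 0.7736 | tΔX 2.0000 tΔY 1.1547
    t=0.7736 [y] (4,2)
    t=1.4400 [x] (5,2)
    t=1.9283 [y] (5,1)
    t=3.0831 [y] (5,0) — stop
  → r_3 = 3.0831
beam 4: φ=90°, α=345°
  cosα=0.9659 sinα=-0.2588 | (4,3) | tMaxX 0.7454 tMaxY 2.5887 | tΔX 1.0353 tΔY 3.8637
    t=0.7454 [x] (5,3)
    t=1.7807 [x] (6,3) — stop
  → r_4 = 1.7807

ranges = [1.3252, 3.7874, 3.0831, 1.7807]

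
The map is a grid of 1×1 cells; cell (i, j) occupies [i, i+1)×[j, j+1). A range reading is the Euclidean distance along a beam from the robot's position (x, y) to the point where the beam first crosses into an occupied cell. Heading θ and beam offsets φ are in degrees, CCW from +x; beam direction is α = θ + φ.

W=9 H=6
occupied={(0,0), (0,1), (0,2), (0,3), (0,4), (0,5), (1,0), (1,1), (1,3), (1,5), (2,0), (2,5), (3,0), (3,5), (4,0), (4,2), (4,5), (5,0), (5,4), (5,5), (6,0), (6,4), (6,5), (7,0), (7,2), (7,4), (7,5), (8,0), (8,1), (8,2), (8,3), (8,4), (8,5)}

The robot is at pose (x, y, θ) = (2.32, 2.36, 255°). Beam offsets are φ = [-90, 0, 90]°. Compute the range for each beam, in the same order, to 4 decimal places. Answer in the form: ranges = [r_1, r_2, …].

ranges = [1.3666, 1.2364, 5.2546]

beam 1: φ=-90°, α=165°
  cosα=-0.9659 sinα=0.2588 | (2,2) | tMaxX 0.3313 tMaxY 2.4728 | tΔX 1.0353 tΔY 3.8637
    t=0.3313 [x] (1,2)
    t=1.3666 [x] (0,2) — stop
  → r_1 = 1.3666
beam 2: φ=0°, α=255°
  cosα=-0.2588 sinα=-0.9659 | (2,2) | tMaxX 1.2364 tMaxY 0.3727 | tΔX 3.8637 tΔY 1.0353
    t=0.3727 [y] (2,1)
    t=1.2364 [x] (1,1) — stop
  → r_2 = 1.2364
beam 3: φ=90°, α=345°
  cosα=0.9659 sinα=-0.2588 | (2,2) | tMaxX 0.7040 tMaxY 1.3909 | tΔX 1.0353 tΔY 3.8637
    t=0.7040 [x] (3,2)
    t=1.3909 [y] (3,1)
    t=1.7393 [x] (4,1)
    t=2.7745 [x] (5,1)
    t=3.8098 [x] (6,1)
    t=4.8451 [x] (7,1)
    t=5.2546 [y] (7,0) — stop
  → r_3 = 5.2546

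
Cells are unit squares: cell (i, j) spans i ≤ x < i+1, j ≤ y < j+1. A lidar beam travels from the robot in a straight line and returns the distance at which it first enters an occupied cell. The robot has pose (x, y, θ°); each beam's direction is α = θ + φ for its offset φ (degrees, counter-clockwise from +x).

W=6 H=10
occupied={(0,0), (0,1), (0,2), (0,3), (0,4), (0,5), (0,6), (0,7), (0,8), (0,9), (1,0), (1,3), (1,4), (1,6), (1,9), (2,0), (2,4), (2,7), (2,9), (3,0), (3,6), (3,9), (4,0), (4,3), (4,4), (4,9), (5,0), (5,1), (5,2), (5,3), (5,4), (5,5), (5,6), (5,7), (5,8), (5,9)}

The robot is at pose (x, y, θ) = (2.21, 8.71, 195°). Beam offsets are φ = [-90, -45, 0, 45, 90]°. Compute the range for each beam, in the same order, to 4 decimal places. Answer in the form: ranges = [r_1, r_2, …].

ranges = [0.3002, 0.5800, 1.2527, 1.9745, 0.7350]

beam 1: φ=-90°, α=105°
  direction (-0.2588, 0.9659); cell (2,8); t to first gridline: x 0.8114, y 0.3002 (then +3.8637 / +1.0353)
    (2,9) via y @ 0.3002  # hit
  → r_1 = 0.3002
beam 2: φ=-45°, α=150°
  direction (-0.8660, 0.5000); cell (2,8); t to first gridline: x 0.2425, y 0.5800 (then +1.1547 / +2.0000)
    (1,8) via x @ 0.2425
    (1,9) via y @ 0.5800  # hit
  → r_2 = 0.5800
beam 3: φ=0°, α=195°
  direction (-0.9659, -0.2588); cell (2,8); t to first gridline: x 0.2174, y 2.7432 (then +1.0353 / +3.8637)
    (1,8) via x @ 0.2174
    (0,8) via x @ 1.2527  # hit
  → r_3 = 1.2527
beam 4: φ=45°, α=240°
  direction (-0.5000, -0.8660); cell (2,8); t to first gridline: x 0.4200, y 0.8198 (then +2.0000 / +1.1547)
    (1,8) via x @ 0.4200
    (1,7) via y @ 0.8198
    (1,6) via y @ 1.9745  # hit
  → r_4 = 1.9745
beam 5: φ=90°, α=285°
  direction (0.2588, -0.9659); cell (2,8); t to first gridline: x 3.0523, y 0.7350 (then +3.8637 / +1.0353)
    (2,7) via y @ 0.7350  # hit
  → r_5 = 0.7350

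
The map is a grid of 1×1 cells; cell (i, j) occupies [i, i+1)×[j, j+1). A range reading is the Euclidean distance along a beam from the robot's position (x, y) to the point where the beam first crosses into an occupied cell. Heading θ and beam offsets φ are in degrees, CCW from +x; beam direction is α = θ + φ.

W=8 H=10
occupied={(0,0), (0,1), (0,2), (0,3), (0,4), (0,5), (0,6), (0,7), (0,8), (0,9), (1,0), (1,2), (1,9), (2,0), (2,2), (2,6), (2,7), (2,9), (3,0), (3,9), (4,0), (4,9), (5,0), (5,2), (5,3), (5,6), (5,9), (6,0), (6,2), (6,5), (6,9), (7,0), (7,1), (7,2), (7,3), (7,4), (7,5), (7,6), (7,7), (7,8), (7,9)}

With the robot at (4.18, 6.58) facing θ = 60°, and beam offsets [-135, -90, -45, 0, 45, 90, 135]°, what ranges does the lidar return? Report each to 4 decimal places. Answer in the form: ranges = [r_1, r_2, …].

ranges = [3.1682, 0.9469, 0.8489, 2.7944, 2.5054, 1.3625, 1.2216]

beam 1: φ=-135°, α=285°
  cosα=0.2588 sinα=-0.9659 | (4,6) | tMaxX 3.1682 tMaxY 0.6005 | tΔX 3.8637 tΔY 1.0353
    t=0.6005 [y] (4,5)
    t=1.6357 [y] (4,4)
    t=2.6710 [y] (4,3)
    t=3.1682 [x] (5,3) — stop
  → r_1 = 3.1682
beam 2: φ=-90°, α=330°
  cosα=0.8660 sinα=-0.5000 | (4,6) | tMaxX 0.9469 tMaxY 1.1600 | tΔX 1.1547 tΔY 2.0000
    t=0.9469 [x] (5,6) — stop
  → r_2 = 0.9469
beam 3: φ=-45°, α=15°
  cosα=0.9659 sinα=0.2588 | (4,6) | tMaxX 0.8489 tMaxY 1.6228 | tΔX 1.0353 tΔY 3.8637
    t=0.8489 [x] (5,6) — stop
  → r_3 = 0.8489
beam 4: φ=0°, α=60°
  cosα=0.5000 sinα=0.8660 | (4,6) | tMaxX 1.6400 tMaxY 0.4850 | tΔX 2.0000 tΔY 1.1547
    t=0.4850 [y] (4,7)
    t=1.6397 [y] (4,8)
    t=1.6400 [x] (5,8)
    t=2.7944 [y] (5,9) — stop
  → r_4 = 2.7944
beam 5: φ=45°, α=105°
  cosα=-0.2588 sinα=0.9659 | (4,6) | tMaxX 0.6955 tMaxY 0.4348 | tΔX 3.8637 tΔY 1.0353
    t=0.4348 [y] (4,7)
    t=0.6955 [x] (3,7)
    t=1.4701 [y] (3,8)
    t=2.5054 [y] (3,9) — stop
  → r_5 = 2.5054
beam 6: φ=90°, α=150°
  cosα=-0.8660 sinα=0.5000 | (4,6) | tMaxX 0.2078 tMaxY 0.8400 | tΔX 1.1547 tΔY 2.0000
    t=0.2078 [x] (3,6)
    t=0.8400 [y] (3,7)
    t=1.3625 [x] (2,7) — stop
  → r_6 = 1.3625
beam 7: φ=135°, α=195°
  cosα=-0.9659 sinα=-0.2588 | (4,6) | tMaxX 0.1863 tMaxY 2.2409 | tΔX 1.0353 tΔY 3.8637
    t=0.1863 [x] (3,6)
    t=1.2216 [x] (2,6) — stop
  → r_7 = 1.2216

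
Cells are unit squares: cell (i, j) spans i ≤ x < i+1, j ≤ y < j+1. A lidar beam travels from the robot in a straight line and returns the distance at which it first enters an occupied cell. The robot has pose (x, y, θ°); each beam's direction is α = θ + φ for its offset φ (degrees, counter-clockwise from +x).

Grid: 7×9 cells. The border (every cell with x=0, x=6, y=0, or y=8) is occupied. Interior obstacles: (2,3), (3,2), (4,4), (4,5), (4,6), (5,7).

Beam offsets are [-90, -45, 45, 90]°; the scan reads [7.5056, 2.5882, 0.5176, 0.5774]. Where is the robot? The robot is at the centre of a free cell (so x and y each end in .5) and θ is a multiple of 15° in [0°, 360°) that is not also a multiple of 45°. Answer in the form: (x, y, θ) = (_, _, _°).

Enumerate (i+0.5, j+0.5, θ) over the 29 free cells and 16 admissible headings. For each, cast all 4 beams and compare to the given ranges.
  (5.5, 5.5, 60°): beam 1 = 0.5774 ≠ 7.5056 ✗
  (1.5, 7.5, 240°): beam 1 = 0.5774 ≠ 7.5056 ✗
  (5.5, 4.5, 150°): beam 1 = 1.0000 ≠ 7.5056 ✗
  (5.5, 6.5, 120°): beam 1 = 0.5774 ≠ 7.5056 ✗
  (5.5, 2.5, 210°): beam 1 = 1.7321 ≠ 7.5056 ✗
  …
  (1.5, 7.5, 30°): r_1=7.5056, r_2=2.5882, r_3=0.5176, r_4=0.5774 — all match ✓
No second candidate reproduces the full scan.

(x, y, θ) = (1.5, 7.5, 30°)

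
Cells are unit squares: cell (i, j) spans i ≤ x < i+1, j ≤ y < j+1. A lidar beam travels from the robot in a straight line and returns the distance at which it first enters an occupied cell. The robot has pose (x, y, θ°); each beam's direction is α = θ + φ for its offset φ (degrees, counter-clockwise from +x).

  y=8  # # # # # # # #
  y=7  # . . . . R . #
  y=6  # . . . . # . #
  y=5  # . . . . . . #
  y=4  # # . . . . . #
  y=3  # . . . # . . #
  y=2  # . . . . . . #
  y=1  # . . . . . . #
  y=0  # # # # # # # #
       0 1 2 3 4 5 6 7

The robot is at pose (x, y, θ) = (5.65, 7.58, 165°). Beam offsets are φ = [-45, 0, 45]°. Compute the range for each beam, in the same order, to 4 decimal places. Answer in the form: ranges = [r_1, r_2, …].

ranges = [0.4850, 1.6228, 5.1600]

beam 1: φ=-45°, α=120°
  dir = (cos 120°, sin 120°) = (-0.5000, 0.8660); from cell (5,7)
  next x-line at t=1.3000, next y-line at t=0.4850; Δt_x=2.0000, Δt_y=1.1547
    y: enter (5,8) at t=0.4850 ← occupied
  → r_1 = 0.4850
beam 2: φ=0°, α=165°
  dir = (cos 165°, sin 165°) = (-0.9659, 0.2588); from cell (5,7)
  next x-line at t=0.6729, next y-line at t=1.6228; Δt_x=1.0353, Δt_y=3.8637
    x: enter (4,7) at t=0.6729
    y: enter (4,8) at t=1.6228 ← occupied
  → r_2 = 1.6228
beam 3: φ=45°, α=210°
  dir = (cos 210°, sin 210°) = (-0.8660, -0.5000); from cell (5,7)
  next x-line at t=0.7506, next y-line at t=1.1600; Δt_x=1.1547, Δt_y=2.0000
    x: enter (4,7) at t=0.7506
    y: enter (4,6) at t=1.1600
    x: enter (3,6) at t=1.9053
    x: enter (2,6) at t=3.0600
    y: enter (2,5) at t=3.1600
    x: enter (1,5) at t=4.2147
    y: enter (1,4) at t=5.1600 ← occupied
  → r_3 = 5.1600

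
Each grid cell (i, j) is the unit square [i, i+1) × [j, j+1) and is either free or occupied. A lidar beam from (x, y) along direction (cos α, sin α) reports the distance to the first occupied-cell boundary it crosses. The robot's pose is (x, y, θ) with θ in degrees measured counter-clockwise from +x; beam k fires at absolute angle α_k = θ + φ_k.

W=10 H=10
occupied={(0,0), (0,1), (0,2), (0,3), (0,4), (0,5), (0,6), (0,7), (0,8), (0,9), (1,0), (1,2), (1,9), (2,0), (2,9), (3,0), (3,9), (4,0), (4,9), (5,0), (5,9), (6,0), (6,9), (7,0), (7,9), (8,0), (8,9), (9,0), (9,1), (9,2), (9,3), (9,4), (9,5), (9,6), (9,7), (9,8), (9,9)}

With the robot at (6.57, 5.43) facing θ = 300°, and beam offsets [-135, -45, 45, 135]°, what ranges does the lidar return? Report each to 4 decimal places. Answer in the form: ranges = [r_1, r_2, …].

beam 1: φ=-135°, α=165°
  cosα=-0.9659 sinα=0.2588 | (6,5) | tMaxX 0.5901 tMaxY 2.2023 | tΔX 1.0353 tΔY 3.8637
    t=0.5901 [x] (5,5)
    t=1.6254 [x] (4,5)
    t=2.2023 [y] (4,6)
    t=2.6607 [x] (3,6)
    t=3.6959 [x] (2,6)
    t=4.7312 [x] (1,6)
    t=5.7665 [x] (0,6) — stop
  → r_1 = 5.7665
beam 2: φ=-45°, α=255°
  cosα=-0.2588 sinα=-0.9659 | (6,5) | tMaxX 2.2023 tMaxY 0.4452 | tΔX 3.8637 tΔY 1.0353
    t=0.4452 [y] (6,4)
    t=1.4804 [y] (6,3)
    t=2.2023 [x] (5,3)
    t=2.5157 [y] (5,2)
    t=3.5510 [y] (5,1)
    t=4.5863 [y] (5,0) — stop
  → r_2 = 4.5863
beam 3: φ=45°, α=345°
  cosα=0.9659 sinα=-0.2588 | (6,5) | tMaxX 0.4452 tMaxY 1.6614 | tΔX 1.0353 tΔY 3.8637
    t=0.4452 [x] (7,5)
    t=1.4804 [x] (8,5)
    t=1.6614 [y] (8,4)
    t=2.5157 [x] (9,4) — stop
  → r_3 = 2.5157
beam 4: φ=135°, α=75°
  cosα=0.2588 sinα=0.9659 | (6,5) | tMaxX 1.6614 tMaxY 0.5901 | tΔX 3.8637 tΔY 1.0353
    t=0.5901 [y] (6,6)
    t=1.6254 [y] (6,7)
    t=1.6614 [x] (7,7)
    t=2.6607 [y] (7,8)
    t=3.6959 [y] (7,9) — stop
  → r_4 = 3.6959

ranges = [5.7665, 4.5863, 2.5157, 3.6959]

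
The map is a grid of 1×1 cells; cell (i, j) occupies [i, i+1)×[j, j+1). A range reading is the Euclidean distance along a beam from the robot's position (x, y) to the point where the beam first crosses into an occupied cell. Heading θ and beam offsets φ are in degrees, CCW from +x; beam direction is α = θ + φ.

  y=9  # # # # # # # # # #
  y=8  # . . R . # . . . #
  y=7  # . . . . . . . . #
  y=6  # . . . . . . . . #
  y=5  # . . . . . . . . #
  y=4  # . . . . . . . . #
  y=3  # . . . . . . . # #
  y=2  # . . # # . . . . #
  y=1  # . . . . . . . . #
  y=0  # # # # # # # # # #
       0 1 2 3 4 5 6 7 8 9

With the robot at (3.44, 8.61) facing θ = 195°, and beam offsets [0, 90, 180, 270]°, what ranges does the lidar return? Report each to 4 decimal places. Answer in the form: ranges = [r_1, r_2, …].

ranges = [2.5261, 5.8079, 1.5068, 0.4038]

beam 1: φ=0°, α=195°
  d=(-0.9659,-0.2588)  start (3,8)  tX=0.4555 tY=2.3569  stride 1/|dx|=1.0353 1/|dy|=3.8637
    cross x-line → (2,8), t=0.4555
    cross x-line → (1,8), t=1.4908
    cross y-line → (1,7), t=2.3569
    cross x-line → (0,7), t=2.5261 (wall)
  → r_1 = 2.5261
beam 2: φ=90°, α=285°
  d=(0.2588,-0.9659)  start (3,8)  tX=2.1637 tY=0.6315  stride 1/|dx|=3.8637 1/|dy|=1.0353
    cross y-line → (3,7), t=0.6315
    cross y-line → (3,6), t=1.6668
    cross x-line → (4,6), t=2.1637
    cross y-line → (4,5), t=2.7021
    cross y-line → (4,4), t=3.7373
    cross y-line → (4,3), t=4.7726
    cross y-line → (4,2), t=5.8079 (wall)
  → r_2 = 5.8079
beam 3: φ=180°, α=15°
  d=(0.9659,0.2588)  start (3,8)  tX=0.5798 tY=1.5068  stride 1/|dx|=1.0353 1/|dy|=3.8637
    cross x-line → (4,8), t=0.5798
    cross y-line → (4,9), t=1.5068 (wall)
  → r_3 = 1.5068
beam 4: φ=270°, α=105°
  d=(-0.2588,0.9659)  start (3,8)  tX=1.7000 tY=0.4038  stride 1/|dx|=3.8637 1/|dy|=1.0353
    cross y-line → (3,9), t=0.4038 (wall)
  → r_4 = 0.4038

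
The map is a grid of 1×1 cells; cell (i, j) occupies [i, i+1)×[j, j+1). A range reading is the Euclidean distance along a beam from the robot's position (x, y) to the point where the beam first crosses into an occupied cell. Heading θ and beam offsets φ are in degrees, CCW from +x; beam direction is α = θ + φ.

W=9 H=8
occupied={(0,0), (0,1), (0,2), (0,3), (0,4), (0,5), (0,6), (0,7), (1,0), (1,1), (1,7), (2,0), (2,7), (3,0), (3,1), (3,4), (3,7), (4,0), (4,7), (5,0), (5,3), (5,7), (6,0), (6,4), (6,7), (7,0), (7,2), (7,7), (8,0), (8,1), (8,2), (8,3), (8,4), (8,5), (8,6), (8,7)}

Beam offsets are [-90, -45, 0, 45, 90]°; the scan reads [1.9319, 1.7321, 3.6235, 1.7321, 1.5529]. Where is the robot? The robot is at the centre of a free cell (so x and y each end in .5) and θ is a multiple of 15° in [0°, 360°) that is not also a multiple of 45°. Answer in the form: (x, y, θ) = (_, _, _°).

(x, y, θ) = (4.5, 5.5, 15°)

Enumerate (i+0.5, j+0.5, θ) over the 36 free cells and 16 admissible headings. For each, cast all 5 beams and compare to the given ranges.
  (3.5, 5.5, 165°): beam 1 = 1.5529 ≠ 1.9319 ✗
  (2.5, 6.5, 75°): beam 1 = 5.6940 ≠ 1.9319 ✗
  (5.5, 4.5, 105°): beam 1 = 0.5176 ≠ 1.9319 ✗
  (7.5, 3.5, 30°): beam 1 = 0.5774 ≠ 1.9319 ✗
  …
  (4.5, 5.5, 15°): r_1=1.9319, r_2=1.7321, r_3=3.6235, r_4=1.7321, r_5=1.5529 — all match ✓
Unique over the lattice → pose = (4.5, 5.5, 15°).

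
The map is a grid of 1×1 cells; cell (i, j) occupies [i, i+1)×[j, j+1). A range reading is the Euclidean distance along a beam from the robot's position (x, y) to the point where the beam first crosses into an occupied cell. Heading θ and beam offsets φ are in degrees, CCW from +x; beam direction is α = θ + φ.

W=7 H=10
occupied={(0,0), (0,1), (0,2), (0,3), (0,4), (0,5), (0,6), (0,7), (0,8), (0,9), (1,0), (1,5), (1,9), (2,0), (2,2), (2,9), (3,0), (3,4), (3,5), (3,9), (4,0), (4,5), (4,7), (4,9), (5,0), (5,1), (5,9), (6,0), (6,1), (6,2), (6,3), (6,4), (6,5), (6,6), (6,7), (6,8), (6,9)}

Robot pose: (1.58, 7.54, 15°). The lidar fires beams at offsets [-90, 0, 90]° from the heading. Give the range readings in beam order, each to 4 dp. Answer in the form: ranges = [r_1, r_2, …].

ranges = [1.5943, 4.5759, 1.5115]

beam 1: φ=-90°, α=285°
  dir = (cos 285°, sin 285°) = (0.2588, -0.9659); from cell (1,7)
  next x-line at t=1.6228, next y-line at t=0.5590; Δt_x=3.8637, Δt_y=1.0353
    y: enter (1,6) at t=0.5590
    y: enter (1,5) at t=1.5943 ← occupied
  → r_1 = 1.5943
beam 2: φ=0°, α=15°
  dir = (cos 15°, sin 15°) = (0.9659, 0.2588); from cell (1,7)
  next x-line at t=0.4348, next y-line at t=1.7773; Δt_x=1.0353, Δt_y=3.8637
    x: enter (2,7) at t=0.4348
    x: enter (3,7) at t=1.4701
    y: enter (3,8) at t=1.7773
    x: enter (4,8) at t=2.5054
    x: enter (5,8) at t=3.5406
    x: enter (6,8) at t=4.5759 ← occupied
  → r_2 = 4.5759
beam 3: φ=90°, α=105°
  dir = (cos 105°, sin 105°) = (-0.2588, 0.9659); from cell (1,7)
  next x-line at t=2.2409, next y-line at t=0.4762; Δt_x=3.8637, Δt_y=1.0353
    y: enter (1,8) at t=0.4762
    y: enter (1,9) at t=1.5115 ← occupied
  → r_3 = 1.5115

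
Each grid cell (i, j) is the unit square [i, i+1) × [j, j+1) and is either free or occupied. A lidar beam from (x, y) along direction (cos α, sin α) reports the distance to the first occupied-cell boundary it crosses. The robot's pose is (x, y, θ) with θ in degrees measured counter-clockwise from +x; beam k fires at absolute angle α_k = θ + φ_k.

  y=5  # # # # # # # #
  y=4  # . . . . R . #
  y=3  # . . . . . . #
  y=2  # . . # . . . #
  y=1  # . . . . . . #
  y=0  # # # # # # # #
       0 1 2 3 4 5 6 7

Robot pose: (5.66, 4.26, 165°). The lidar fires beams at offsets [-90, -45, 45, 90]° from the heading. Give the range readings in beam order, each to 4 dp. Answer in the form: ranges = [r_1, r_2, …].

beam 1: φ=-90°, α=75°
  direction (0.2588, 0.9659); cell (5,4); t to first gridline: x 1.3137, y 0.7661 (then +3.8637 / +1.0353)
    (5,5) via y @ 0.7661  # hit
  → r_1 = 0.7661
beam 2: φ=-45°, α=120°
  direction (-0.5000, 0.8660); cell (5,4); t to first gridline: x 1.3200, y 0.8545 (then +2.0000 / +1.1547)
    (5,5) via y @ 0.8545  # hit
  → r_2 = 0.8545
beam 3: φ=45°, α=210°
  direction (-0.8660, -0.5000); cell (5,4); t to first gridline: x 0.7621, y 0.5200 (then +1.1547 / +2.0000)
    (5,3) via y @ 0.5200
    (4,3) via x @ 0.7621
    (3,3) via x @ 1.9168
    (3,2) via y @ 2.5200  # hit
  → r_3 = 2.5200
beam 4: φ=90°, α=255°
  direction (-0.2588, -0.9659); cell (5,4); t to first gridline: x 2.5500, y 0.2692 (then +3.8637 / +1.0353)
    (5,3) via y @ 0.2692
    (5,2) via y @ 1.3044
    (5,1) via y @ 2.3397
    (4,1) via x @ 2.5500
    (4,0) via y @ 3.3750  # hit
  → r_4 = 3.3750

ranges = [0.7661, 0.8545, 2.5200, 3.3750]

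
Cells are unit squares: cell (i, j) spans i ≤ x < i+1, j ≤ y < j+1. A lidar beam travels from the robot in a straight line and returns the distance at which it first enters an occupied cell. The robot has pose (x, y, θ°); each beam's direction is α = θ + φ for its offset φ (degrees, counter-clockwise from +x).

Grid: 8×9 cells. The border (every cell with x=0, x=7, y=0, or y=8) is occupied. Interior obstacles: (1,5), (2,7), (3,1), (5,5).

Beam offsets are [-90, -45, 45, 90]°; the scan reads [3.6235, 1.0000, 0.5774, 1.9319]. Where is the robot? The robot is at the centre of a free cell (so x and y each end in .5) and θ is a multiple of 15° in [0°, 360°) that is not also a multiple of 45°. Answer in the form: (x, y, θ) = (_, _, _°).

(x, y, θ) = (6.5, 4.5, 345°)

Candidates: 38 free-cell centres × 16 headings = 608 poses. Raycast each; keep the one whose scan matches to 4 dp.
  (4.5, 3.5, 105°): beam 1 = 2.5882 ≠ 3.6235 ✗
  (3.5, 3.5, 195°): beam 2 = 2.8868 ≠ 1.0000 ✗
  (3.5, 7.5, 105°): beam 1 = 1.9319 ≠ 3.6235 ✗
  (3.5, 6.5, 75°): beam 1 = 1.9319 ≠ 3.6235 ✗
  (5.5, 3.5, 165°): beam 1 = 1.5529 ≠ 3.6235 ✗
  …
  (6.5, 4.5, 345°): r_1=3.6235, r_2=1.0000, r_3=0.5774, r_4=1.9319 — all match ✓
Only this pose fits every beam.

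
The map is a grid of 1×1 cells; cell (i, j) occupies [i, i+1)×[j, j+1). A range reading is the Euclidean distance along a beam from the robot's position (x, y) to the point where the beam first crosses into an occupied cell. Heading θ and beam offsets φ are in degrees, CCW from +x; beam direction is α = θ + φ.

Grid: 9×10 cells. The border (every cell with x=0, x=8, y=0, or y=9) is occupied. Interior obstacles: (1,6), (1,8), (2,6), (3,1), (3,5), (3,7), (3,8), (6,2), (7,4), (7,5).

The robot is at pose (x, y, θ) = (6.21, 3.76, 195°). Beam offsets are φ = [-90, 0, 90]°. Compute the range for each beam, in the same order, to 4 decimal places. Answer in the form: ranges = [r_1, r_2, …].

ranges = [5.4248, 5.3938, 0.7868]

beam 1: φ=-90°, α=105°
  direction (-0.2588, 0.9659); cell (6,3); t to first gridline: x 0.8114, y 0.2485 (then +3.8637 / +1.0353)
    (6,4) via y @ 0.2485
    (5,4) via x @ 0.8114
    (5,5) via y @ 1.2837
    (5,6) via y @ 2.3190
    (5,7) via y @ 3.3543
    (5,8) via y @ 4.3896
    (4,8) via x @ 4.6751
    (4,9) via y @ 5.4248  # hit
  → r_1 = 5.4248
beam 2: φ=0°, α=195°
  direction (-0.9659, -0.2588); cell (6,3); t to first gridline: x 0.2174, y 2.9364 (then +1.0353 / +3.8637)
    (5,3) via x @ 0.2174
    (4,3) via x @ 1.2527
    (3,3) via x @ 2.2880
    (3,2) via y @ 2.9364
    (2,2) via x @ 3.3232
    (1,2) via x @ 4.3585
    (0,2) via x @ 5.3938  # hit
  → r_2 = 5.3938
beam 3: φ=90°, α=285°
  direction (0.2588, -0.9659); cell (6,3); t to first gridline: x 3.0523, y 0.7868 (then +3.8637 / +1.0353)
    (6,2) via y @ 0.7868  # hit
  → r_3 = 0.7868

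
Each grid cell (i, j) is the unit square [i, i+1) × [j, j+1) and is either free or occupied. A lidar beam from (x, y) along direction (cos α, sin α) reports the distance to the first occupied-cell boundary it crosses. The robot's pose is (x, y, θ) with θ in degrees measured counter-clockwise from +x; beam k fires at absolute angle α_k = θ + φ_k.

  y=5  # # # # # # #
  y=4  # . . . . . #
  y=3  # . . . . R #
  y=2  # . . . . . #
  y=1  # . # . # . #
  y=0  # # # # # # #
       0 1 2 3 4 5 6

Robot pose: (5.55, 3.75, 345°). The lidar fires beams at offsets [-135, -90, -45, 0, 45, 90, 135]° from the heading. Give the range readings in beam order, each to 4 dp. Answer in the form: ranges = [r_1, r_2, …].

ranges = [3.5000, 2.1250, 0.9000, 0.4659, 0.5196, 1.2941, 1.4434]

beam 1: φ=-135°, α=210°
  dir = (cos 210°, sin 210°) = (-0.8660, -0.5000); from cell (5,3)
  next x-line at t=0.6351, next y-line at t=1.5000; Δt_x=1.1547, Δt_y=2.0000
    x: enter (4,3) at t=0.6351
    y: enter (4,2) at t=1.5000
    x: enter (3,2) at t=1.7898
    x: enter (2,2) at t=2.9445
    y: enter (2,1) at t=3.5000 ← occupied
  → r_1 = 3.5000
beam 2: φ=-90°, α=255°
  dir = (cos 255°, sin 255°) = (-0.2588, -0.9659); from cell (5,3)
  next x-line at t=2.1250, next y-line at t=0.7765; Δt_x=3.8637, Δt_y=1.0353
    y: enter (5,2) at t=0.7765
    y: enter (5,1) at t=1.8117
    x: enter (4,1) at t=2.1250 ← occupied
  → r_2 = 2.1250
beam 3: φ=-45°, α=300°
  dir = (cos 300°, sin 300°) = (0.5000, -0.8660); from cell (5,3)
  next x-line at t=0.9000, next y-line at t=0.8660; Δt_x=2.0000, Δt_y=1.1547
    y: enter (5,2) at t=0.8660
    x: enter (6,2) at t=0.9000 ← occupied
  → r_3 = 0.9000
beam 4: φ=0°, α=345°
  dir = (cos 345°, sin 345°) = (0.9659, -0.2588); from cell (5,3)
  next x-line at t=0.4659, next y-line at t=2.8978; Δt_x=1.0353, Δt_y=3.8637
    x: enter (6,3) at t=0.4659 ← occupied
  → r_4 = 0.4659
beam 5: φ=45°, α=30°
  dir = (cos 30°, sin 30°) = (0.8660, 0.5000); from cell (5,3)
  next x-line at t=0.5196, next y-line at t=0.5000; Δt_x=1.1547, Δt_y=2.0000
    y: enter (5,4) at t=0.5000
    x: enter (6,4) at t=0.5196 ← occupied
  → r_5 = 0.5196
beam 6: φ=90°, α=75°
  dir = (cos 75°, sin 75°) = (0.2588, 0.9659); from cell (5,3)
  next x-line at t=1.7387, next y-line at t=0.2588; Δt_x=3.8637, Δt_y=1.0353
    y: enter (5,4) at t=0.2588
    y: enter (5,5) at t=1.2941 ← occupied
  → r_6 = 1.2941
beam 7: φ=135°, α=120°
  dir = (cos 120°, sin 120°) = (-0.5000, 0.8660); from cell (5,3)
  next x-line at t=1.1000, next y-line at t=0.2887; Δt_x=2.0000, Δt_y=1.1547
    y: enter (5,4) at t=0.2887
    x: enter (4,4) at t=1.1000
    y: enter (4,5) at t=1.4434 ← occupied
  → r_7 = 1.4434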